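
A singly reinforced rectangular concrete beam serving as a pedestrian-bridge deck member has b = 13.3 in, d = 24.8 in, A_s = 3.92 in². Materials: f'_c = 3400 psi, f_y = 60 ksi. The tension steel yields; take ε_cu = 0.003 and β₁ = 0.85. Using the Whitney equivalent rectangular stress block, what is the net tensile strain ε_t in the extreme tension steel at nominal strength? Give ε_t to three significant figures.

ε_t ≈ 0.00733

a = A_s f_y/(0.85 f'_c b) = 6.119 in.
β₁ = 0.85, so c = a/β₁ = 6.119/0.85 = 7.199 in.
From the linear strain diagram with ε_cu = 0.003: ε_t = 0.003 (d − c)/c = 0.003 × (24.8 − 7.199)/7.199 = 0.00733.
Since ε_t ≥ 0.005, the section is tension-controlled.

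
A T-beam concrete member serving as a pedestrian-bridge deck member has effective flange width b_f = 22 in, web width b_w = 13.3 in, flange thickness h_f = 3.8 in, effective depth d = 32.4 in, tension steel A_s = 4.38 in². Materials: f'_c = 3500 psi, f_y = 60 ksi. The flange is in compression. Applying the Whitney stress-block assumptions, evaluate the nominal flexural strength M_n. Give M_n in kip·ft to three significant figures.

Tension: T = A_s f_y = 4.38 × 60 = 262.8 kips.
Try a within the flange: a = T/(0.85 f'_c b_f) = 262.8/(0.85 × 3.5 × 22) = 4.015 in.
a = 4.015 > h_f = 3.8 in: the block extends into the web. Split into flange-overhang and web parts.
C_f = 0.85 f'_c (b_f − b_w) h_f = 0.85 × 3.5 × (22 − 13.3) × 3.8 = 98.4 kips.
Remaining web compression depth: a_w = (T − C_f)/(0.85 f'_c b_w) = (262.8 − 98.4)/(0.85 × 3.5 × 13.3) = 4.155 in.
M_n = C_f(d − h_f/2) + (T − C_f)(d − a_w/2) = 98.4 × (32.4 − 1.9) + 164.4 × (32.4 − 2.0775) = 3001.2 + 4985.0 = 7986.2 kip·in.
M_n = 7986.2/12 = 665.52 kip·ft.

M_n ≈ 666 kip·ft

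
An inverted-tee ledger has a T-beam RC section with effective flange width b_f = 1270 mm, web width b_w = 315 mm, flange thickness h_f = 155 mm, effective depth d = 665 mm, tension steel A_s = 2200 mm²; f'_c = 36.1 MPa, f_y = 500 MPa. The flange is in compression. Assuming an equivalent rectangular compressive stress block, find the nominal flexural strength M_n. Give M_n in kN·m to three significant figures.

Tension: T = A_s f_y = 2200 × 500 = 1100000 N.
Try a within the flange: a = T/(0.85 f'_c b_f) = 1100000/(0.85 × 36.1 × 1270) = 28.23 mm.
Since a = 28.23 ≤ h_f = 155 mm, the stress block lies entirely in the flange; analyse as a rectangular beam of width b_f.
M_n = T(d − a/2) = 1100000 × (665 − 14.115) = 715.97 × 10⁶ N·mm.
M_n = 715.97 kN·m.

M_n ≈ 716 kN·m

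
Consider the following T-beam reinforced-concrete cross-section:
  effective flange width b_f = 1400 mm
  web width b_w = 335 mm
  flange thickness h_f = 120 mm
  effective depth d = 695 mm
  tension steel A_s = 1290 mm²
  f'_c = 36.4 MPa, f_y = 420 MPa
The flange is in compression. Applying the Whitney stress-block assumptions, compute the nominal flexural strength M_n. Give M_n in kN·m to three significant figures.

Tension: T = A_s f_y = 1290 × 420 = 541800 N.
Try a within the flange: a = T/(0.85 f'_c b_f) = 541800/(0.85 × 36.4 × 1400) = 12.51 mm.
Since a = 12.51 ≤ h_f = 120 mm, the stress block lies entirely in the flange; analyse as a rectangular beam of width b_f.
M_n = T(d − a/2) = 541800 × (695 − 6.255) = 373.16 × 10⁶ N·mm.
M_n = 373.16 kN·m.

M_n ≈ 373 kN·m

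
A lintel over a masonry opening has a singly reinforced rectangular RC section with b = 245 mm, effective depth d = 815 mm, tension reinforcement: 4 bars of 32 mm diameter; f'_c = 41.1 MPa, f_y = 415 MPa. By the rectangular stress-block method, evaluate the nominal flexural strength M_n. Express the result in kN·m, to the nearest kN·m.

A_s = 4 × 804 = 3216 mm².
T = A_s f_y = 3216 × 415 = 1334640 N = 1334.64 kN.
From C = T: a = T/(0.85 f'_c b) = 1334640/(0.85 × 41.1 × 245) = 155.93 mm.
M_n = T(d − a/2) = 1334.64 kN × (815 − 77.965) mm = 983.68 kN·m.

M_n ≈ 984 kN·m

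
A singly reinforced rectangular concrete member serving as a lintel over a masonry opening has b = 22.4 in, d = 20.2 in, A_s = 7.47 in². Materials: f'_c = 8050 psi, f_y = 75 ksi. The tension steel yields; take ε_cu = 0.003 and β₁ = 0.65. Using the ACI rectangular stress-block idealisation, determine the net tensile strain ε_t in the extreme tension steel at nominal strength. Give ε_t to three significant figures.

ε_t ≈ 0.00778

a = A_s f_y/(0.85 f'_c b) = 3.655 in.
β₁ = 0.65, so c = a/β₁ = 3.655/0.65 = 5.623 in.
From the linear strain diagram with ε_cu = 0.003: ε_t = 0.003 (d − c)/c = 0.003 × (20.2 − 5.623)/5.623 = 0.00778.
Since ε_t ≥ 0.005, the section is tension-controlled.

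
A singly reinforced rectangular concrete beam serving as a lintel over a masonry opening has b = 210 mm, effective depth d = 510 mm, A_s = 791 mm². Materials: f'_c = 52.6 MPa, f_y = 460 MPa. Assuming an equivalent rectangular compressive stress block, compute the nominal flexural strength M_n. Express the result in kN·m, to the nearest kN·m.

T = A_s f_y = 791 × 460 = 363860 N = 363.86 kN.
From C = T: a = T/(0.85 f'_c b) = 363860/(0.85 × 52.6 × 210) = 38.75 mm.
M_n = T(d − a/2) = 363.86 kN × (510 − 19.375) mm = 178.52 kN·m.

M_n ≈ 179 kN·m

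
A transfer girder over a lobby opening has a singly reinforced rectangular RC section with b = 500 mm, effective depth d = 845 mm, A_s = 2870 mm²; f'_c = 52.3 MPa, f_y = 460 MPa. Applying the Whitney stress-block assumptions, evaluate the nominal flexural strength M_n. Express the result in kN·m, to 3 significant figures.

T = A_s f_y = 2870 × 460 = 1320200 N = 1320.2 kN.
From C = T: a = T/(0.85 f'_c b) = 1320200/(0.85 × 52.3 × 500) = 59.39 mm.
M_n = T(d − a/2) = 1320.2 kN × (845 − 29.695) mm = 1076.37 kN·m.

M_n ≈ 1080 kN·m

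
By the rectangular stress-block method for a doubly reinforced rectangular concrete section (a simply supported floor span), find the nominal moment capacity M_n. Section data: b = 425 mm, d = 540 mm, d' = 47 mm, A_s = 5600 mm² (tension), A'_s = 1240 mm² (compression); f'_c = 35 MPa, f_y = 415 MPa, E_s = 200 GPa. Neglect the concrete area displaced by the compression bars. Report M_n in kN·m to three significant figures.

Assume both tension and compression steel yield.
Net tension couple steel: A_s − A'_s = 4360 mm².
a = (A_s − A'_s) f_y / (0.85 f'_c b) = 1809400/(0.85 × 35 × 425) = 143.11 mm.
c = a/β₁ = 143.11/0.8 = 178.89 mm; ε'_s = 0.003(c − d')/c = 0.0022 ≥ f_y/E_s = 0.0021, so compression steel does yield.
M_n = (A_s − A'_s) f_y (d − a/2) + A'_s f_y (d − d') = [1809400 × (540 − 71.555) + 514600 × (540 − 47)] × 10⁻⁶ = 847.60 + 253.70 = 1101.30 kN·m.

M_n ≈ 1100 kN·m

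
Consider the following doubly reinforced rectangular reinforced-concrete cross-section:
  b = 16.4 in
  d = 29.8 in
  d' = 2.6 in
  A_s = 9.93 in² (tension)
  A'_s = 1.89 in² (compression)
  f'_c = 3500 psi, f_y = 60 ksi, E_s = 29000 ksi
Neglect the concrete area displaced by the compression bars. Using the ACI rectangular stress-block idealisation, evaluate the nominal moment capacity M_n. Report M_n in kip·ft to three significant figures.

M_n ≈ 1260 kip·ft

Assume both steels yield.
a = (A_s − A'_s) f_y/(0.85 f'_c b) = (9.93 − 1.89) × 60/(0.85 × 3.5 × 16.4) = 9.887 in.
c = a/β₁ = 9.887/0.85 = 11.632 in; ε'_s = 0.003(c − d')/c = 0.0023 ≥ ε_y = 0.0021, so the compression steel yields.
M_n = (A_s − A'_s) f_y (d − a/2) + A'_s f_y (d − d') = 482.4 × (29.8 − 4.9435) + 113.4 × (29.8 − 2.6) = 11990.8 + 3084.5 = 15075.3 kip·in = 15075.3/12 = 1256.28 kip·ft.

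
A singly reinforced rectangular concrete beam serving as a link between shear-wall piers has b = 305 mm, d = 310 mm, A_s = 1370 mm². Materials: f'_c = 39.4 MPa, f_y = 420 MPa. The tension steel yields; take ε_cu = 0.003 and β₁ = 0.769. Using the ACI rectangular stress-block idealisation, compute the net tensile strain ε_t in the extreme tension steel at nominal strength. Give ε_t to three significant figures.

a = A_s f_y/(0.85 f'_c b) = 56.33 mm.
β₁ = 0.769, so c = a/β₁ = 56.33/0.769 = 73.25 mm.
From the linear strain diagram with ε_cu = 0.003: ε_t = 0.003 (d − c)/c = 0.003 × (310 − 73.25)/73.25 = 0.00970.
Since ε_t ≥ 0.005, the section is tension-controlled.

ε_t ≈ 0.00970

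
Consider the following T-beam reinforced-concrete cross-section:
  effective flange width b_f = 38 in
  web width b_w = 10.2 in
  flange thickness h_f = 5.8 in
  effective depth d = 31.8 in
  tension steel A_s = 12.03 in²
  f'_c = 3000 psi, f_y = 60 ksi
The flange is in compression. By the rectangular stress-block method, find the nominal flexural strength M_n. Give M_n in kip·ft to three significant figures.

M_n ≈ 1660 kip·ft

Tension: T = A_s f_y = 12.03 × 60 = 721.8 kips.
Try a within the flange: a = T/(0.85 f'_c b_f) = 721.8/(0.85 × 3 × 38) = 7.449 in.
a = 7.449 > h_f = 5.8 in: the block extends into the web. Split into flange-overhang and web parts.
C_f = 0.85 f'_c (b_f − b_w) h_f = 0.85 × 3 × (38 − 10.2) × 5.8 = 411.2 kips.
Remaining web compression depth: a_w = (T − C_f)/(0.85 f'_c b_w) = (721.8 − 411.2)/(0.85 × 3 × 10.2) = 11.942 in.
M_n = C_f(d − h_f/2) + (T − C_f)(d − a_w/2) = 411.2 × (31.8 − 2.9) + 310.6 × (31.8 − 5.971) = 11883.7 + 8022.5 = 19906.2 kip·in.
M_n = 19906.2/12 = 1658.85 kip·ft.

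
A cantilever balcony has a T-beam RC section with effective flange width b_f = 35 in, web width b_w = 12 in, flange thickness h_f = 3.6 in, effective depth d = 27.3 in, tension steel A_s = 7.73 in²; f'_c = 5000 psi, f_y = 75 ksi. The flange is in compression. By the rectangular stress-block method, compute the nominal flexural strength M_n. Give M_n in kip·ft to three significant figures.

M_n ≈ 1220 kip·ft

Tension: T = A_s f_y = 7.73 × 75 = 579.75 kips.
Try a within the flange: a = T/(0.85 f'_c b_f) = 579.75/(0.85 × 5 × 35) = 3.897 in.
a = 3.897 > h_f = 3.6 in: the block extends into the web. Split into flange-overhang and web parts.
C_f = 0.85 f'_c (b_f − b_w) h_f = 0.85 × 5 × (35 − 12) × 3.6 = 351.9 kips.
Remaining web compression depth: a_w = (T − C_f)/(0.85 f'_c b_w) = (579.75 − 351.9)/(0.85 × 5 × 12) = 4.468 in.
M_n = C_f(d − h_f/2) + (T − C_f)(d − a_w/2) = 351.9 × (27.3 − 1.8) + 227.85 × (27.3 − 2.234) = 8973.5 + 5711.3 = 14684.8 kip·in.
M_n = 14684.8/12 = 1223.73 kip·ft.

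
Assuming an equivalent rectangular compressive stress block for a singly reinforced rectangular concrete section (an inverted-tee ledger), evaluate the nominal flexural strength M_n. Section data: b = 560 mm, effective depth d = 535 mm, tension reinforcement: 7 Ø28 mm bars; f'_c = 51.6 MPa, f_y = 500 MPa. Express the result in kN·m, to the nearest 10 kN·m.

A_s = 7 × 616 = 4312 mm².
T = A_s f_y = 4312 × 500 = 2156000 N = 2156 kN.
From C = T: a = T/(0.85 f'_c b) = 2156000/(0.85 × 51.6 × 560) = 87.78 mm.
M_n = T(d − a/2) = 2156 kN × (535 − 43.89) mm = 1058.83 kN·m.

M_n ≈ 1060 kN·m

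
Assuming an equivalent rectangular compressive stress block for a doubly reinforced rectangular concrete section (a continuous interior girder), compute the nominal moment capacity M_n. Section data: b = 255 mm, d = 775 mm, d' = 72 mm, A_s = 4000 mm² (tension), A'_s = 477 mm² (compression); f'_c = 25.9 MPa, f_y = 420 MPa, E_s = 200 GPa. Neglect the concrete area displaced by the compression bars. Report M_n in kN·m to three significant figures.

Assume both tension and compression steel yield.
Net tension couple steel: A_s − A'_s = 3523 mm².
a = (A_s − A'_s) f_y / (0.85 f'_c b) = 1479660/(0.85 × 25.9 × 255) = 263.57 mm.
c = a/β₁ = 263.57/0.85 = 310.08 mm; ε'_s = 0.003(c − d')/c = 0.0023 ≥ f_y/E_s = 0.0021, so compression steel does yield.
M_n = (A_s − A'_s) f_y (d − a/2) + A'_s f_y (d − d') = [1479660 × (775 − 131.785) + 200340 × (775 − 72)] × 10⁻⁶ = 951.74 + 140.84 = 1092.58 kN·m.

M_n ≈ 1090 kN·m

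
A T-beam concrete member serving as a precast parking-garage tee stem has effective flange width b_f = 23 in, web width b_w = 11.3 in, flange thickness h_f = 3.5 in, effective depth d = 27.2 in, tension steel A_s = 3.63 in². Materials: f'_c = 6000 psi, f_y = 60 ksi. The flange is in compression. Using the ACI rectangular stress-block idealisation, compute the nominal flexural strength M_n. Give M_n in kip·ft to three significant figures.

Tension: T = A_s f_y = 3.63 × 60 = 217.8 kips.
Try a within the flange: a = T/(0.85 f'_c b_f) = 217.8/(0.85 × 6 × 23) = 1.857 in.
Since a = 1.857 ≤ h_f = 3.5 in, the stress block lies entirely in the flange; analyse as a rectangular beam of width b_f.
M_n = T(d − a/2) = 217.8 × (27.2 − 0.9285) = 5721.9 kip·in.
M_n = 5721.9/12 = 476.83 kip·ft.

M_n ≈ 477 kip·ft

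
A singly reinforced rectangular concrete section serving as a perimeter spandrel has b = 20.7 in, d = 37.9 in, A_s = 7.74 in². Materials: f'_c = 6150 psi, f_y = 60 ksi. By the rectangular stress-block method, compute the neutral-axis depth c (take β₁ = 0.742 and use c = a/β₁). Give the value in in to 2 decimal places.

T = A_s f_y = 7.74 × 60 = 464.4 kips.
a = T/(0.85 f'_c b) = 464.4/(0.85 × 6.15 × 20.7) = 4.2917 in.
With β₁ = 0.742, c = a/β₁ = 4.2917/0.742 = 5.78 in.

c ≈ 5.78 in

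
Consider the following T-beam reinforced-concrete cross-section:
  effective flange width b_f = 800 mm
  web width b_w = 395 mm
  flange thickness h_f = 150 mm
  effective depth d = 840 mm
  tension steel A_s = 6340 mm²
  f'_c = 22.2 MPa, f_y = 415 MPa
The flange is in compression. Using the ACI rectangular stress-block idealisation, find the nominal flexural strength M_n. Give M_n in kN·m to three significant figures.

Tension: T = A_s f_y = 6340 × 415 = 2631100 N.
Try a within the flange: a = T/(0.85 f'_c b_f) = 2631100/(0.85 × 22.2 × 800) = 174.29 mm.
a = 174.29 > h_f = 150 mm: the block extends into the web. Split into flange-overhang and web parts.
C_f = 0.85 f'_c (b_f − b_w) h_f = 0.85 × 22.2 × (800 − 395) × 150 = 1146353 N.
Remaining web compression depth: a_w = (T − C_f)/(0.85 f'_c b_w) = (2631100 − 1146353)/(0.85 × 22.2 × 395) = 199.20 mm.
M_n = C_f(d − h_f/2) + (T − C_f)(d − a_w/2) = 1146353 × (840 − 75) + 1484747 × (840 − 99.6) = 876.96 + 1099.31 = 1976.27 × 10⁶ N·mm.
M_n = 1976.27 kN·m.

M_n ≈ 1980 kN·m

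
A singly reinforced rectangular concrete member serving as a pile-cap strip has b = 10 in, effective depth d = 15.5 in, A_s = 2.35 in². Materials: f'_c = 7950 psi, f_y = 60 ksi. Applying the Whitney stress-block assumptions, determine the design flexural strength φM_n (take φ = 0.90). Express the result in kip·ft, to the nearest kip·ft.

T = A_s f_y = 2.35 × 60 = 141 kips.
a = T/(0.85 f'_c b) = 141/(0.85 × 7.95 × 10) = 2.087 in.
M_n = T(d − a/2) = 141 × (15.5 − 1.0435) = 2038.4 kip·in = 2038.4/12 = 169.87 kip·ft.
φM_n = 0.90 × 169.87 = 152.88 kip·ft.

φM_n ≈ 153 kip·ft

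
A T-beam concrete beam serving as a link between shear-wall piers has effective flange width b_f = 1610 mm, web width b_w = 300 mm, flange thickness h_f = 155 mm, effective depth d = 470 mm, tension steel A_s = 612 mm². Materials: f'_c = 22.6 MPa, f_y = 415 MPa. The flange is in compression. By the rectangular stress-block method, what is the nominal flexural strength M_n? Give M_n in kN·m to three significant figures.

M_n ≈ 118 kN·m

Tension: T = A_s f_y = 612 × 415 = 253980 N.
Try a within the flange: a = T/(0.85 f'_c b_f) = 253980/(0.85 × 22.6 × 1610) = 8.21 mm.
Since a = 8.21 ≤ h_f = 155 mm, the stress block lies entirely in the flange; analyse as a rectangular beam of width b_f.
M_n = T(d − a/2) = 253980 × (470 − 4.105) = 118.33 × 10⁶ N·mm.
M_n = 118.33 kN·m.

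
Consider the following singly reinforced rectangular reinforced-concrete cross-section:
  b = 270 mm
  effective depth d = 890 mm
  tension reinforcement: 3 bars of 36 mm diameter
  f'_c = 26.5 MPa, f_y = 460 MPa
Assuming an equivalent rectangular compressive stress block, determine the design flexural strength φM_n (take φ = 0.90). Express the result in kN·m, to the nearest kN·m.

A_s = 3 × 1018 = 3054 mm².
T = A_s f_y = 3054 × 460 = 1404840 N = 1404.84 kN.
From C = T: a = T/(0.85 f'_c b) = 1404840/(0.85 × 26.5 × 270) = 230.99 mm.
M_n = T(d − a/2) = 1404.84 kN × (890 − 115.495) mm = 1088.06 kN·m.
φM_n = 0.90 × 1088.06 = 979.25 kN·m.

φM_n ≈ 979 kN·m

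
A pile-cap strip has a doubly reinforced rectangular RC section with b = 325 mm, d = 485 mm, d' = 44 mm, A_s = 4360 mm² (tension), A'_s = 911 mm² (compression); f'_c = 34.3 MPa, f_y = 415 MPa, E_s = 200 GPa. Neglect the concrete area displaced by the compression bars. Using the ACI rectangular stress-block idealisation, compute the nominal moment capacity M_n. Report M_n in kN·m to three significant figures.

Assume both tension and compression steel yield.
Net tension couple steel: A_s − A'_s = 3449 mm².
a = (A_s − A'_s) f_y / (0.85 f'_c b) = 1431335/(0.85 × 34.3 × 325) = 151.06 mm.
c = a/β₁ = 151.06/0.805 = 187.65 mm; ε'_s = 0.003(c − d')/c = 0.0023 ≥ f_y/E_s = 0.0021, so compression steel does yield.
M_n = (A_s − A'_s) f_y (d − a/2) + A'_s f_y (d − d') = [1431335 × (485 − 75.53) + 378065 × (485 − 44)] × 10⁻⁶ = 586.09 + 166.73 = 752.82 kN·m.

M_n ≈ 753 kN·m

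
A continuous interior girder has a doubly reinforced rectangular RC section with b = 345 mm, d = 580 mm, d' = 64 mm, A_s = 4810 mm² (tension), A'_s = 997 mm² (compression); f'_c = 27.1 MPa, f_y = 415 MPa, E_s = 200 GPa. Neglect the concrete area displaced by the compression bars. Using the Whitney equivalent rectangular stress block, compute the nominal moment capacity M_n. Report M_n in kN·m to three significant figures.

M_n ≈ 974 kN·m

Assume both tension and compression steel yield.
Net tension couple steel: A_s − A'_s = 3813 mm².
a = (A_s − A'_s) f_y / (0.85 f'_c b) = 1582395/(0.85 × 27.1 × 345) = 199.12 mm.
c = a/β₁ = 199.12/0.85 = 234.26 mm; ε'_s = 0.003(c − d')/c = 0.0022 ≥ f_y/E_s = 0.0021, so compression steel does yield.
M_n = (A_s − A'_s) f_y (d − a/2) + A'_s f_y (d − d') = [1582395 × (580 − 99.56) + 413755 × (580 − 64)] × 10⁻⁶ = 760.25 + 213.50 = 973.75 kN·m.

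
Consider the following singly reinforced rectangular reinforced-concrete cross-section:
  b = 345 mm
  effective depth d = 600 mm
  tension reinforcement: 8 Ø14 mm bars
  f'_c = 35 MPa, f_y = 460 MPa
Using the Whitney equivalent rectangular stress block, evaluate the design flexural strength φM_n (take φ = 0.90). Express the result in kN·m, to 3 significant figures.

A_s = 8 × 154 = 1232 mm².
T = A_s f_y = 1232 × 460 = 566720 N = 566.72 kN.
From C = T: a = T/(0.85 f'_c b) = 566720/(0.85 × 35 × 345) = 55.22 mm.
M_n = T(d − a/2) = 566.72 kN × (600 − 27.61) mm = 324.38 kN·m.
φM_n = 0.90 × 324.38 = 291.94 kN·m.

φM_n ≈ 292 kN·m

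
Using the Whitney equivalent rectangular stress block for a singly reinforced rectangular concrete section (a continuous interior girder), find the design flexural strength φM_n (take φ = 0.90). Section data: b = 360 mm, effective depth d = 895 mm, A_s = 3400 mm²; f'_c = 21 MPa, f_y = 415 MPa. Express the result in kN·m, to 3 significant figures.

T = A_s f_y = 3400 × 415 = 1411000 N = 1411 kN.
From C = T: a = T/(0.85 f'_c b) = 1411000/(0.85 × 21 × 360) = 219.58 mm.
M_n = T(d − a/2) = 1411 kN × (895 − 109.79) mm = 1107.93 kN·m.
φM_n = 0.90 × 1107.93 = 997.14 kN·m.

φM_n ≈ 997 kN·m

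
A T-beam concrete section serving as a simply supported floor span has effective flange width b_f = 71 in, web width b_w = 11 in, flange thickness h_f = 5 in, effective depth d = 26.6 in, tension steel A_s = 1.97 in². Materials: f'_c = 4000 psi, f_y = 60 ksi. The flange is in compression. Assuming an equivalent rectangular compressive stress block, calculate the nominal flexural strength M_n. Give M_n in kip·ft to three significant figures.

M_n ≈ 260 kip·ft

Tension: T = A_s f_y = 1.97 × 60 = 118.2 kips.
Try a within the flange: a = T/(0.85 f'_c b_f) = 118.2/(0.85 × 4 × 71) = 0.490 in.
Since a = 0.490 ≤ h_f = 5 in, the stress block lies entirely in the flange; analyse as a rectangular beam of width b_f.
M_n = T(d − a/2) = 118.2 × (26.6 − 0.245) = 3115.2 kip·in.
M_n = 3115.2/12 = 259.60 kip·ft.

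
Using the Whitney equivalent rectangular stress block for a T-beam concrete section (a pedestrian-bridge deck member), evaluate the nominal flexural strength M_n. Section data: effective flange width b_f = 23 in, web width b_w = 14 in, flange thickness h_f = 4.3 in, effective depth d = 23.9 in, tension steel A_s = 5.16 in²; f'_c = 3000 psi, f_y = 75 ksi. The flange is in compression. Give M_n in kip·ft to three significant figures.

Tension: T = A_s f_y = 5.16 × 75 = 387 kips.
Try a within the flange: a = T/(0.85 f'_c b_f) = 387/(0.85 × 3 × 23) = 6.598 in.
a = 6.598 > h_f = 4.3 in: the block extends into the web. Split into flange-overhang and web parts.
C_f = 0.85 f'_c (b_f − b_w) h_f = 0.85 × 3 × (23 − 14) × 4.3 = 98.7 kips.
Remaining web compression depth: a_w = (T − C_f)/(0.85 f'_c b_w) = (387 − 98.7)/(0.85 × 3 × 14) = 8.076 in.
M_n = C_f(d − h_f/2) + (T − C_f)(d − a_w/2) = 98.7 × (23.9 − 2.15) + 288.3 × (23.9 − 4.038) = 2146.7 + 5726.2 = 7872.9 kip·in.
M_n = 7872.9/12 = 656.08 kip·ft.

M_n ≈ 656 kip·ft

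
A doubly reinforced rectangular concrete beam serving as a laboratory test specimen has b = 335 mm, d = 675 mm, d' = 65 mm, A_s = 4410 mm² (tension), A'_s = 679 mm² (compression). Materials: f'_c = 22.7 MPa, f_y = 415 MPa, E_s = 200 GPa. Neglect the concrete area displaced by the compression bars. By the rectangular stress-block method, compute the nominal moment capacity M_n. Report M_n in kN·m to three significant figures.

Assume both tension and compression steel yield.
Net tension couple steel: A_s − A'_s = 3731 mm².
a = (A_s − A'_s) f_y / (0.85 f'_c b) = 1548365/(0.85 × 22.7 × 335) = 239.54 mm.
c = a/β₁ = 239.54/0.85 = 281.81 mm; ε'_s = 0.003(c − d')/c = 0.0023 ≥ f_y/E_s = 0.0021, so compression steel does yield.
M_n = (A_s − A'_s) f_y (d − a/2) + A'_s f_y (d − d') = [1548365 × (675 − 119.77) + 281785 × (675 − 65)] × 10⁻⁶ = 859.70 + 171.89 = 1031.59 kN·m.

M_n ≈ 1030 kN·m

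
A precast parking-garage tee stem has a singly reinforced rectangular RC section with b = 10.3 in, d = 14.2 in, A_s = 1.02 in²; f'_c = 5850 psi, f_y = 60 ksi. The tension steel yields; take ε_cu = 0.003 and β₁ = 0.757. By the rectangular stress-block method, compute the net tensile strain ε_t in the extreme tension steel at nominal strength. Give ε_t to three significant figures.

ε_t ≈ 0.0240

a = A_s f_y/(0.85 f'_c b) = 1.195 in.
β₁ = 0.757, so c = a/β₁ = 1.195/0.757 = 1.579 in.
From the linear strain diagram with ε_cu = 0.003: ε_t = 0.003 (d − c)/c = 0.003 × (14.2 − 1.579)/1.579 = 0.0240.
Since ε_t ≥ 0.005, the section is tension-controlled.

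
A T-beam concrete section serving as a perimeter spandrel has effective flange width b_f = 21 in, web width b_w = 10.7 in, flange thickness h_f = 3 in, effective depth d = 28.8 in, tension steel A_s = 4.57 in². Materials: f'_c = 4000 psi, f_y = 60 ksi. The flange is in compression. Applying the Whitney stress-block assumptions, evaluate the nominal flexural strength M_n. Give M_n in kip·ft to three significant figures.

Tension: T = A_s f_y = 4.57 × 60 = 274.2 kips.
Try a within the flange: a = T/(0.85 f'_c b_f) = 274.2/(0.85 × 4 × 21) = 3.840 in.
a = 3.840 > h_f = 3 in: the block extends into the web. Split into flange-overhang and web parts.
C_f = 0.85 f'_c (b_f − b_w) h_f = 0.85 × 4 × (21 − 10.7) × 3 = 105.1 kips.
Remaining web compression depth: a_w = (T − C_f)/(0.85 f'_c b_w) = (274.2 − 105.1)/(0.85 × 4 × 10.7) = 4.648 in.
M_n = C_f(d − h_f/2) + (T − C_f)(d − a_w/2) = 105.1 × (28.8 − 1.5) + 169.1 × (28.8 − 2.324) = 2869.2 + 4477.1 = 7346.3 kip·in.
M_n = 7346.3/12 = 612.19 kip·ft.

M_n ≈ 612 kip·ft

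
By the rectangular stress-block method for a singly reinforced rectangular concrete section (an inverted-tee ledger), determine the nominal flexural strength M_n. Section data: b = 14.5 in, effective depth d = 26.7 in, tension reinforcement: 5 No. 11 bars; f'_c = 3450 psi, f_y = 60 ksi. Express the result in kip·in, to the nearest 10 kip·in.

M_n ≈ 9920 kip·in

A_s = 5 × 1.56 = 7.8 in².
T = A_s f_y = 7.8 × 60 = 468 kips.
a = T/(0.85 f'_c b) = 468/(0.85 × 3.45 × 14.5) = 11.006 in.
M_n = T(d − a/2) = 468 × (26.7 − 5.503) = 9920.2 kip·in.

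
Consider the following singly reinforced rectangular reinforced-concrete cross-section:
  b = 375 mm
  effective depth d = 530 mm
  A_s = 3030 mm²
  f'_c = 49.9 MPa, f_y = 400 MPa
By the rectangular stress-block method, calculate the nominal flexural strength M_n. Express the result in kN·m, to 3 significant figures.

M_n ≈ 596 kN·m

T = A_s f_y = 3030 × 400 = 1212000 N = 1212 kN.
From C = T: a = T/(0.85 f'_c b) = 1212000/(0.85 × 49.9 × 375) = 76.20 mm.
M_n = T(d − a/2) = 1212 kN × (530 − 38.1) mm = 596.18 kN·m.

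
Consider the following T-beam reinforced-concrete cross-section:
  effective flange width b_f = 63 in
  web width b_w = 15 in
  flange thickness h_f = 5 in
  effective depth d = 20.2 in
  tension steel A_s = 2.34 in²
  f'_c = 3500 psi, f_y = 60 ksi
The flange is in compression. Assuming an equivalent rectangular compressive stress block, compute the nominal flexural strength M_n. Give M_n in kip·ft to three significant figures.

M_n ≈ 232 kip·ft

Tension: T = A_s f_y = 2.34 × 60 = 140.4 kips.
Try a within the flange: a = T/(0.85 f'_c b_f) = 140.4/(0.85 × 3.5 × 63) = 0.749 in.
Since a = 0.749 ≤ h_f = 5 in, the stress block lies entirely in the flange; analyse as a rectangular beam of width b_f.
M_n = T(d − a/2) = 140.4 × (20.2 − 0.3745) = 2783.5 kip·in.
M_n = 2783.5/12 = 231.96 kip·ft.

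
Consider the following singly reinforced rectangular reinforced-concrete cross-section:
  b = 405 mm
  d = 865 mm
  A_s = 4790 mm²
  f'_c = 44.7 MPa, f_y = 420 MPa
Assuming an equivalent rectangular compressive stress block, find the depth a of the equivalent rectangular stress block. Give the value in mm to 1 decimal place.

T = A_s f_y = 4790 × 420 = 2011800 N = 2011.8 kN.
Setting C = 0.85 f'_c a b equal to T: a = 2011800/(0.85 × 44.7 × 405) = 130.7 mm.

a ≈ 130.7 mm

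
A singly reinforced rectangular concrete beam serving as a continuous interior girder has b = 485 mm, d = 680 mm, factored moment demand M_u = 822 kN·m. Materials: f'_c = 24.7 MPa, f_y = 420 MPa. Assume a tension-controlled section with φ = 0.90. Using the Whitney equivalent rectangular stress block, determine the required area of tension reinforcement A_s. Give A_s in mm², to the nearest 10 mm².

A_s ≈ 3590 mm²

M_n = M_u/φ = 822/0.90 = 913.333 kN·m.
With M_n = 0.85 f'_c a b (d − a/2), solve the quadratic for a:
a = d − √(d² − 2M_n/(0.85 f'_c b)) = 680 − √(680² − 2 × 913.333×10⁶/(0.85 × 24.7 × 485)) = 148.01 mm.
A_s = 0.85 f'_c a b / f_y = 0.85 × 24.7 × 148.01 × 485 / 420 = 3588.4 mm².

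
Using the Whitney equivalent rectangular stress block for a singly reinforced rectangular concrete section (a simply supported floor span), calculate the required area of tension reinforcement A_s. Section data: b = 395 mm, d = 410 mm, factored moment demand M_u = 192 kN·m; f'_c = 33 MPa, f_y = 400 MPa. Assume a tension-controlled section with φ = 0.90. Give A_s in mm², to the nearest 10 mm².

A_s ≈ 1390 mm²

M_n = M_u/φ = 192/0.90 = 213.333 kN·m.
With M_n = 0.85 f'_c a b (d − a/2), solve the quadratic for a:
a = d − √(d² − 2M_n/(0.85 f'_c b)) = 410 − √(410² − 2 × 213.333×10⁶/(0.85 × 33 × 395)) = 50.01 mm.
A_s = 0.85 f'_c a b / f_y = 0.85 × 33 × 50.01 × 395 / 400 = 1385.2 mm².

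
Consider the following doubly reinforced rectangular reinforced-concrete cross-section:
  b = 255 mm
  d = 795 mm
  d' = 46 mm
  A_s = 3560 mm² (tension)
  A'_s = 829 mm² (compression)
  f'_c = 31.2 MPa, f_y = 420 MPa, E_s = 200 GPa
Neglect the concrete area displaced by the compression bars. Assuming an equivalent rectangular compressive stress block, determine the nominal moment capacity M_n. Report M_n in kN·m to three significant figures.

Assume both tension and compression steel yield.
Net tension couple steel: A_s − A'_s = 2731 mm².
a = (A_s − A'_s) f_y / (0.85 f'_c b) = 1147020/(0.85 × 31.2 × 255) = 169.61 mm.
c = a/β₁ = 169.61/0.827 = 205.09 mm; ε'_s = 0.003(c − d')/c = 0.0023 ≥ f_y/E_s = 0.0021, so compression steel does yield.
M_n = (A_s − A'_s) f_y (d − a/2) + A'_s f_y (d − d') = [1147020 × (795 − 84.805) + 348180 × (795 − 46)] × 10⁻⁶ = 814.61 + 260.79 = 1075.40 kN·m.

M_n ≈ 1080 kN·m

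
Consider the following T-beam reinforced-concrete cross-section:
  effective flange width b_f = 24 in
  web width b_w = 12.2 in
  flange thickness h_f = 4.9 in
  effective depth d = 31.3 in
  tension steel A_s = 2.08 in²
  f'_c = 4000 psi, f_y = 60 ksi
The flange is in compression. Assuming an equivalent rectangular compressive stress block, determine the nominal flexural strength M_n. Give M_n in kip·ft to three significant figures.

Tension: T = A_s f_y = 2.08 × 60 = 124.8 kips.
Try a within the flange: a = T/(0.85 f'_c b_f) = 124.8/(0.85 × 4 × 24) = 1.529 in.
Since a = 1.529 ≤ h_f = 4.9 in, the stress block lies entirely in the flange; analyse as a rectangular beam of width b_f.
M_n = T(d − a/2) = 124.8 × (31.3 − 0.7645) = 3810.8 kip·in.
M_n = 3810.8/12 = 317.57 kip·ft.

M_n ≈ 318 kip·ft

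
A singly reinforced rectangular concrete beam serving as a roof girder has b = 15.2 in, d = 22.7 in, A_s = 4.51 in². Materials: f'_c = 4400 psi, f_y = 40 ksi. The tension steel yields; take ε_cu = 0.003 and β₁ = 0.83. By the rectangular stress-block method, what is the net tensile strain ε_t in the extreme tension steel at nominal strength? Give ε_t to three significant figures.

ε_t ≈ 0.0148

a = A_s f_y/(0.85 f'_c b) = 3.173 in.
β₁ = 0.83, so c = a/β₁ = 3.173/0.83 = 3.823 in.
From the linear strain diagram with ε_cu = 0.003: ε_t = 0.003 (d − c)/c = 0.003 × (22.7 − 3.823)/3.823 = 0.0148.
Since ε_t ≥ 0.005, the section is tension-controlled.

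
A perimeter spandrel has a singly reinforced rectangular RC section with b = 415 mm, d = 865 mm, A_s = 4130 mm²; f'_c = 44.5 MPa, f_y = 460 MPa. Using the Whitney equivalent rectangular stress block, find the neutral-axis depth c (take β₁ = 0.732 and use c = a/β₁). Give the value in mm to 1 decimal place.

T = A_s f_y = 4130 × 460 = 1899800 N = 1899.8 kN.
Setting C = 0.85 f'_c a b equal to T: a = 1899800/(0.85 × 44.5 × 415) = 121.027 mm.
With β₁ = 0.732, c = a/β₁ = 121.027/0.732 = 165.3 mm.

c ≈ 165.3 mm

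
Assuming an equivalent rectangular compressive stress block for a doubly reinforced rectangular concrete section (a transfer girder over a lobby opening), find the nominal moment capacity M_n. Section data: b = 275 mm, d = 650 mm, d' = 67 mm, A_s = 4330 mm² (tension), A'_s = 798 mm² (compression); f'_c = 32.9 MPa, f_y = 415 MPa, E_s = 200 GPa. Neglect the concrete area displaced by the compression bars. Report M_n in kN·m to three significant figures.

M_n ≈ 1010 kN·m

Assume both tension and compression steel yield.
Net tension couple steel: A_s − A'_s = 3532 mm².
a = (A_s − A'_s) f_y / (0.85 f'_c b) = 1465780/(0.85 × 32.9 × 275) = 190.60 mm.
c = a/β₁ = 190.60/0.815 = 233.87 mm; ε'_s = 0.003(c − d')/c = 0.0021 ≥ f_y/E_s = 0.0021, so compression steel does yield.
M_n = (A_s − A'_s) f_y (d − a/2) + A'_s f_y (d − d') = [1465780 × (650 − 95.3) + 331170 × (650 − 67)] × 10⁻⁶ = 813.07 + 193.07 = 1006.14 kN·m.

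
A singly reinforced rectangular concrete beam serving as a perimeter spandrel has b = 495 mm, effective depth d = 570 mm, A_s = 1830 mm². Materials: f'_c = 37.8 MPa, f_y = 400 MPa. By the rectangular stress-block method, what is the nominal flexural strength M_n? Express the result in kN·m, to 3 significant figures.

M_n ≈ 400 kN·m

T = A_s f_y = 1830 × 400 = 732000 N = 732 kN.
From C = T: a = T/(0.85 f'_c b) = 732000/(0.85 × 37.8 × 495) = 46.03 mm.
M_n = T(d − a/2) = 732 kN × (570 − 23.015) mm = 400.39 kN·m.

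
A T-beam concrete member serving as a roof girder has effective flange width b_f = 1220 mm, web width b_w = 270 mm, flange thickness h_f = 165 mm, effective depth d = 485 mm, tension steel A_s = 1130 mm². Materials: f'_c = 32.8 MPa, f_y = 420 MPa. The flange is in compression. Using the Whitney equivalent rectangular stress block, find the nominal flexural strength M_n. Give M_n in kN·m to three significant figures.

M_n ≈ 227 kN·m

Tension: T = A_s f_y = 1130 × 420 = 474600 N.
Try a within the flange: a = T/(0.85 f'_c b_f) = 474600/(0.85 × 32.8 × 1220) = 13.95 mm.
Since a = 13.95 ≤ h_f = 165 mm, the stress block lies entirely in the flange; analyse as a rectangular beam of width b_f.
M_n = T(d − a/2) = 474600 × (485 − 6.975) = 226.87 × 10⁶ N·mm.
M_n = 226.87 kN·m.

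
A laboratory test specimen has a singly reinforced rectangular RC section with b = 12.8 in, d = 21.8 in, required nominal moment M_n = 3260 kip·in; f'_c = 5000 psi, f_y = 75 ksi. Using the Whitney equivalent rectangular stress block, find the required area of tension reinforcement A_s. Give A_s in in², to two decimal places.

From M_n = 0.85 f'_c a b (d − a/2):
a = d − √(d² − 2M_n/(0.85 f'_c b)) = 21.8 − √(21.8² − 2 × 3260/(0.85 × 5 × 12.8)) = 2.948 in.
A_s = 0.85 f'_c a b / f_y = 0.85 × 5 × 2.948 × 12.8 / 75 = 2.138 in².

A_s ≈ 2.14 in²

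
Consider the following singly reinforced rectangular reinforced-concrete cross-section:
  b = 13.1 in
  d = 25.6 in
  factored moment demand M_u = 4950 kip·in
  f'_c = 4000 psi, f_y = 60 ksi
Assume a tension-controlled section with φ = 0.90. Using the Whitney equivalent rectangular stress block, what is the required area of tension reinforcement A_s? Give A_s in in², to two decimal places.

M_n = M_u/φ = 4950/0.90 = 5500 kip·in.
From M_n = 0.85 f'_c a b (d − a/2):
a = d − √(d² − 2M_n/(0.85 f'_c b)) = 25.6 − √(25.6² − 2 × 5500/(0.85 × 4 × 13.1)) = 5.391 in.
A_s = 0.85 f'_c a b / f_y = 0.85 × 4 × 5.391 × 13.1 / 60 = 4.002 in².

A_s ≈ 4.00 in²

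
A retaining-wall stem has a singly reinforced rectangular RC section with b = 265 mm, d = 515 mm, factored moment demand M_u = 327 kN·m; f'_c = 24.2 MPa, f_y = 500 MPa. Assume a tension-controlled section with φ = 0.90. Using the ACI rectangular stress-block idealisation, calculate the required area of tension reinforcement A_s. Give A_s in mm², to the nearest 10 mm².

A_s ≈ 1650 mm²

M_n = M_u/φ = 327/0.90 = 363.333 kN·m.
With M_n = 0.85 f'_c a b (d − a/2), solve the quadratic for a:
a = d − √(d² − 2M_n/(0.85 f'_c b)) = 515 − √(515² − 2 × 363.333×10⁶/(0.85 × 24.2 × 265)) = 151.80 mm.
A_s = 0.85 f'_c a b / f_y = 0.85 × 24.2 × 151.80 × 265 / 500 = 1654.9 mm².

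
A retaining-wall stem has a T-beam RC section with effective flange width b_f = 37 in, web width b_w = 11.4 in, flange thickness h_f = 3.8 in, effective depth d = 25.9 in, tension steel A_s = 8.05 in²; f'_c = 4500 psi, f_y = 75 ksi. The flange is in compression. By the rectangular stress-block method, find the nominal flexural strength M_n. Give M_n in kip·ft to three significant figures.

M_n ≈ 1190 kip·ft

Tension: T = A_s f_y = 8.05 × 75 = 603.75 kips.
Try a within the flange: a = T/(0.85 f'_c b_f) = 603.75/(0.85 × 4.5 × 37) = 4.266 in.
a = 4.266 > h_f = 3.8 in: the block extends into the web. Split into flange-overhang and web parts.
C_f = 0.85 f'_c (b_f − b_w) h_f = 0.85 × 4.5 × (37 − 11.4) × 3.8 = 372.1 kips.
Remaining web compression depth: a_w = (T − C_f)/(0.85 f'_c b_w) = (603.75 − 372.1)/(0.85 × 4.5 × 11.4) = 5.312 in.
M_n = C_f(d − h_f/2) + (T − C_f)(d − a_w/2) = 372.1 × (25.9 − 1.9) + 231.65 × (25.9 − 2.656) = 8930.4 + 5384.5 = 14314.9 kip·in.
M_n = 14314.9/12 = 1192.91 kip·ft.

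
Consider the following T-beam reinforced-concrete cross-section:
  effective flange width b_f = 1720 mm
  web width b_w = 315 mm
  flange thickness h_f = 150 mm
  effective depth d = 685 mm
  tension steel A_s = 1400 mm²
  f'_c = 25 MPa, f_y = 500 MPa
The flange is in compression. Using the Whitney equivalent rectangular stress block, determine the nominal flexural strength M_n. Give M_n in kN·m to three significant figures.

Tension: T = A_s f_y = 1400 × 500 = 700000 N.
Try a within the flange: a = T/(0.85 f'_c b_f) = 700000/(0.85 × 25 × 1720) = 19.15 mm.
Since a = 19.15 ≤ h_f = 150 mm, the stress block lies entirely in the flange; analyse as a rectangular beam of width b_f.
M_n = T(d − a/2) = 700000 × (685 − 9.575) = 472.80 × 10⁶ N·mm.
M_n = 472.80 kN·m.

M_n ≈ 473 kN·m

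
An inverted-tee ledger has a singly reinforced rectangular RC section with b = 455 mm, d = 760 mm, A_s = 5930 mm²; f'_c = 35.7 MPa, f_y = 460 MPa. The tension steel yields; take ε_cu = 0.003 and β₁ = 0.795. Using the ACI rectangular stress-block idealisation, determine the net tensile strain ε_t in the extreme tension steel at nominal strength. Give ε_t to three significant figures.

a = A_s f_y/(0.85 f'_c b) = 197.57 mm.
β₁ = 0.795, so c = a/β₁ = 197.57/0.795 = 248.52 mm.
From the linear strain diagram with ε_cu = 0.003: ε_t = 0.003 (d − c)/c = 0.003 × (760 − 248.52)/248.52 = 0.00617.
Since ε_t ≥ 0.005, the section is tension-controlled.

ε_t ≈ 0.00617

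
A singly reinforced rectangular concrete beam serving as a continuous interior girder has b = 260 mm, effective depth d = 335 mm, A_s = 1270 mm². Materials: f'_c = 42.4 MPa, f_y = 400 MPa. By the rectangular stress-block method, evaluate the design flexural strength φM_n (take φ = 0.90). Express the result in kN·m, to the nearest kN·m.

T = A_s f_y = 1270 × 400 = 508000 N = 508 kN.
From C = T: a = T/(0.85 f'_c b) = 508000/(0.85 × 42.4 × 260) = 54.21 mm.
M_n = T(d − a/2) = 508 kN × (335 − 27.105) mm = 156.41 kN·m.
φM_n = 0.90 × 156.41 = 140.77 kN·m.

φM_n ≈ 141 kN·m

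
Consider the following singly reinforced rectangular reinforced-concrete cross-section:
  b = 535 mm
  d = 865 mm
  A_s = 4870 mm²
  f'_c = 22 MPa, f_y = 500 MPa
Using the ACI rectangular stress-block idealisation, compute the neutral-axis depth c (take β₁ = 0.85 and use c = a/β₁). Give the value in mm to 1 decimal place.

T = A_s f_y = 4870 × 500 = 2435000 N = 2435 kN.
Setting C = 0.85 f'_c a b equal to T: a = 2435000/(0.85 × 22 × 535) = 243.390 mm.
With β₁ = 0.85, c = a/β₁ = 243.390/0.85 = 286.3 mm.

c ≈ 286.3 mm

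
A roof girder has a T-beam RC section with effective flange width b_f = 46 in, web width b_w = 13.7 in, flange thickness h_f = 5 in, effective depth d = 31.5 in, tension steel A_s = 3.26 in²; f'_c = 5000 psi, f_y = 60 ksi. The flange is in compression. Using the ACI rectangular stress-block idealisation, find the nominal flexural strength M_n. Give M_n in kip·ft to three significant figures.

Tension: T = A_s f_y = 3.26 × 60 = 195.6 kips.
Try a within the flange: a = T/(0.85 f'_c b_f) = 195.6/(0.85 × 5 × 46) = 1.001 in.
Since a = 1.001 ≤ h_f = 5 in, the stress block lies entirely in the flange; analyse as a rectangular beam of width b_f.
M_n = T(d − a/2) = 195.6 × (31.5 − 0.5005) = 6063.5 kip·in.
M_n = 6063.5/12 = 505.29 kip·ft.

M_n ≈ 505 kip·ft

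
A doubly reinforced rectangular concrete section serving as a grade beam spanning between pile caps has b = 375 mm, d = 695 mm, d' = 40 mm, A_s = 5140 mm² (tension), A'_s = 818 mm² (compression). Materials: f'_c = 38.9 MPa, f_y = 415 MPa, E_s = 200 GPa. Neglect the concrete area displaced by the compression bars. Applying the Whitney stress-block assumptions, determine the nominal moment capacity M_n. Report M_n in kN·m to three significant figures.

Assume both tension and compression steel yield.
Net tension couple steel: A_s − A'_s = 4322 mm².
a = (A_s − A'_s) f_y / (0.85 f'_c b) = 1793630/(0.85 × 38.9 × 375) = 144.65 mm.
c = a/β₁ = 144.65/0.772 = 187.37 mm; ε'_s = 0.003(c − d')/c = 0.0024 ≥ f_y/E_s = 0.0021, so compression steel does yield.
M_n = (A_s − A'_s) f_y (d − a/2) + A'_s f_y (d − d') = [1793630 × (695 − 72.325) + 339470 × (695 − 40)] × 10⁻⁶ = 1116.85 + 222.35 = 1339.20 kN·m.

M_n ≈ 1340 kN·m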